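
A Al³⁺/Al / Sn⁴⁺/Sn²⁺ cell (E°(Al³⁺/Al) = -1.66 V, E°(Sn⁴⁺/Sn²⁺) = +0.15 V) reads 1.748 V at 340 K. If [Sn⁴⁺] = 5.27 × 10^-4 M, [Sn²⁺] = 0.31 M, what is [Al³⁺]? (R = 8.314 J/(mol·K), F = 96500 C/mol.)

0.04 M

From the Nernst equation, ln Q = nF(E° − E)/RT = 6×96500×(1.81 − 1.748)/(8.314×340) = 12.699, so Q = 3.28 × 10^5.
With Q = [Al³⁺]^2·[Sn²⁺]^3/[Sn⁴⁺]^3 and the known concentrations, [Al³⁺]^2 in the numerator gives [Al³⁺] = 0.04 M.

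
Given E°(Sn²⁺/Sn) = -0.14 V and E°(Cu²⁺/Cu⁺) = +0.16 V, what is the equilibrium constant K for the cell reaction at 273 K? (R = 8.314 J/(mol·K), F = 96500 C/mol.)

1.2 × 10^11

E°_cell = +0.16 − (-0.14) = 0.30 V, with n = 2 electrons transferred.
At equilibrium E = 0, so the Nernst equation gives ln K = nFE°/RT = (2)(96500)(0.30)/((8.314)(273)) = 25.51.
K = e^25.51 = 1.2 × 10^11.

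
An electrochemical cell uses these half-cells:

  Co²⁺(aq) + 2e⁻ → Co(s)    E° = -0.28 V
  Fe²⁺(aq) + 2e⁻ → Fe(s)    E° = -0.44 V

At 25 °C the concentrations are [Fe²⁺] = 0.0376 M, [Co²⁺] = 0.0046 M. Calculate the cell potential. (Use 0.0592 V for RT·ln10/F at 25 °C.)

The Co²⁺/Co couple has the higher reduction potential and acts as the cathode, so E°_cell = -0.28 − (-0.44) = 0.16 V.
Balancing electrons gives n = 2; the reaction quotient is Q = [Fe²⁺]/[Co²⁺] = 8.17.
At 25 °C, E = E° − (0.0592/n) log Q = 0.16 − (0.0592/2)(0.912) = 0.160 − 0.027 = 0.133 V.

0.133 V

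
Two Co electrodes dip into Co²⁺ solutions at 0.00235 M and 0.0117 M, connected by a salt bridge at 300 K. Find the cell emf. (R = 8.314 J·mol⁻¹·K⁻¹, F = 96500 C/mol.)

Both half-cells are Co²⁺/Co, so E°_cell = 0. The concentrated side is the cathode; the cell reaction moves Co²⁺ from high to low concentration with n = 2.
Q = [Co²⁺]_dilute/[Co²⁺]_conc = 0.00235/0.0117 = 0.201.
E = 0 − (RT/nF) ln Q = −((8.314×300)/(2×96500))(-1.605) = 0.0207 V.

0.021 V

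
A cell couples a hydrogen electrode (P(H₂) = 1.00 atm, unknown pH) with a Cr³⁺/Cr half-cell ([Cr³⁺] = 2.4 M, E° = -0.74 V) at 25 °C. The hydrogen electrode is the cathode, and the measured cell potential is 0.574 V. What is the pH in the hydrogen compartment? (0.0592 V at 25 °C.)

pH = 2.68

E°_cell = 0.74 V and n = 6.
log Q = n(E° − E)/0.0592 = 6×(0.74 − 0.574)/0.0592 = 16.824.
With Q = [Cr³⁺]^2·P(H₂)^3 / [H⁺]^6, solving for [H⁺] gives log[H⁺] = -2.677, so pH = 2.68.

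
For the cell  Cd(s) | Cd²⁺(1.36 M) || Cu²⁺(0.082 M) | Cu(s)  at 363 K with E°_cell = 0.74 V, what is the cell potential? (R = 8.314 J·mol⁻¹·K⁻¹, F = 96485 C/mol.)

0.696 V

Balancing electrons gives n = 2; the reaction quotient is Q = [Cd²⁺]/[Cu²⁺] = 16.6.
E = E° − (RT/nF) ln Q = 0.74 − (8.314×363)/(2×96485) × (2.809) = 0.740 − 0.044 = 0.696 V.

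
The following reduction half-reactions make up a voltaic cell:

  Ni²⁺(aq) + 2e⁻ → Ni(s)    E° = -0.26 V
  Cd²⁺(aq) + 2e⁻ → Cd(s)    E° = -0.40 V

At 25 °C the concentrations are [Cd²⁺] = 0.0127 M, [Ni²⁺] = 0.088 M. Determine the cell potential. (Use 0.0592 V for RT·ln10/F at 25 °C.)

The Ni²⁺/Ni couple has the higher reduction potential and acts as the cathode, so E°_cell = -0.26 − (-0.40) = 0.14 V.
Balancing electrons gives n = 2; the reaction quotient is Q = [Cd²⁺]/[Ni²⁺] = 0.144.
At 25 °C, E = E° − (0.0592/n) log Q = 0.14 − (0.0592/2)(-0.841) = 0.140 + 0.025 = 0.165 V.

0.165 V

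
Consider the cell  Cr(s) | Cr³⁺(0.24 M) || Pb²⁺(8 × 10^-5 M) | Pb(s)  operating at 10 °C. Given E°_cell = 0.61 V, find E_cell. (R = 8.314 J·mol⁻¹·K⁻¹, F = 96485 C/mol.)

Balancing electrons gives n = 6; the reaction quotient is Q = [Cr³⁺]^2/[Pb²⁺]^3 = 1.12 × 10^11.
E = E° − (RT/nF) ln Q = 0.61 − (8.314×283)/(6×96485) × (25.446) = 0.610 − 0.103 = 0.507 V.

0.507 V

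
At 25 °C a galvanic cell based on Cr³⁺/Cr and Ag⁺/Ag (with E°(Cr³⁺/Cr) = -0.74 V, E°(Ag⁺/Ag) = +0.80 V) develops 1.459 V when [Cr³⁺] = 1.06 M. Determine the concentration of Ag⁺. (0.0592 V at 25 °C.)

0.044 M

From the Nernst equation, log Q = n(E° − E)/0.0592 = 3(1.54 − 1.459)/0.0592 = 4.105, so Q = 1.27 × 10^4.
With Q = [Cr³⁺]/[Ag⁺]^3 and the known concentrations, [Ag⁺]^3 in the denominator gives [Ag⁺] = 0.044 M.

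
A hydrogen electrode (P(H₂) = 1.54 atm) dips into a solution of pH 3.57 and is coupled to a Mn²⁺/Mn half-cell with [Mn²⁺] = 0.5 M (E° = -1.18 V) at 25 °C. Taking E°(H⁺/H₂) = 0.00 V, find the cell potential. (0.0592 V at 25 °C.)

The hydrogen couple is the cathode, so E°_cell = 1.18 V; n = 2.
[H⁺] = 10^(−3.57) = 2.7 × 10^-4 M, and Q = [Mn²⁺]·P(H₂) / [H⁺]^2 = 1.06 × 10^7.
E = E° − (0.0592/2) log Q = 1.18 − (0.0592/2)(7.026) = 0.972 V.

0.97 V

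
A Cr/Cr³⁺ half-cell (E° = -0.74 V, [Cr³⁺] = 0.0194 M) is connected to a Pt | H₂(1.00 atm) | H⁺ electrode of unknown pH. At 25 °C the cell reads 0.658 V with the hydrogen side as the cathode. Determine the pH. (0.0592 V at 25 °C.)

E°_cell = 0.74 V and n = 6.
log Q = n(E° − E)/0.0592 = 6×(0.74 − 0.658)/0.0592 = 8.311.
With Q = [Cr³⁺]^2·P(H₂)^3 / [H⁺]^6, solving for [H⁺] gives log[H⁺] = -1.956, so pH = 1.96.

pH = 1.96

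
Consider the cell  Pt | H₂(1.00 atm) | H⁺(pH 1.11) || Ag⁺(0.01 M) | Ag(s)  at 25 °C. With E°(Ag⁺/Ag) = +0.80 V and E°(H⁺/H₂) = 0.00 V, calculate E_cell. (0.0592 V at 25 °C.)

0.75 V

The Ag⁺/Ag couple is the cathode, so E°_cell = 0.80 V; n = 2.
[H⁺] = 10^(−1.11) = 0.078 M, and Q = [H⁺]^2 / ([Ag⁺]^2·P(H₂)) = 60.3.
E = E° − (0.0592/2) log Q = 0.80 − (0.0592/2)(1.780) = 0.747 V.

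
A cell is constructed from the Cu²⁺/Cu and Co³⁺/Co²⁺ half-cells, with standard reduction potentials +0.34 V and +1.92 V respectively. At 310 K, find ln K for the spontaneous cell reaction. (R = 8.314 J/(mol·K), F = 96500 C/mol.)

E°_cell = +1.92 − (+0.34) = 1.58 V, with n = 2 electrons transferred.
At equilibrium E = 0, so the Nernst equation gives ln K = nFE°/RT = (2)(96500)(1.58)/((8.314)(310)) = 118.32.

ln K = 118.3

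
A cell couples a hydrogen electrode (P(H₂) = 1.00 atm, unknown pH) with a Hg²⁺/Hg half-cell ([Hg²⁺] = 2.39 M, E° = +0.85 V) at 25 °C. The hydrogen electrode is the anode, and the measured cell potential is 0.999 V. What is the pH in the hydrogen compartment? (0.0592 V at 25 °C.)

pH = 2.33

E°_cell = 0.85 V and n = 2.
log Q = n(E° − E)/0.0592 = 2×(0.85 − 0.999)/0.0592 = -5.034.
With Q = [H⁺]^2 / ([Hg²⁺]·P(H₂)), solving for [H⁺] gives log[H⁺] = -2.328, so pH = 2.33.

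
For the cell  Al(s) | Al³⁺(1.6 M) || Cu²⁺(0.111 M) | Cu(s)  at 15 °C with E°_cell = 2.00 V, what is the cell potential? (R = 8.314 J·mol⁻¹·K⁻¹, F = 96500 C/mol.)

Balancing electrons gives n = 6; the reaction quotient is Q = [Al³⁺]^2/[Cu²⁺]^3 = 1870.
E = E° − (RT/nF) ln Q = 2.00 − (8.314×288)/(6×96500) × (7.535) = 2.000 − 0.031 = 1.969 V.

1.97 V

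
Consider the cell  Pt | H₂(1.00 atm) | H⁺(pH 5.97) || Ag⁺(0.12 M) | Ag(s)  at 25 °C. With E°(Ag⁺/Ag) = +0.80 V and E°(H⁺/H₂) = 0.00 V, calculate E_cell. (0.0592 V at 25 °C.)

1.10 V

The Ag⁺/Ag couple is the cathode, so E°_cell = 0.80 V; n = 2.
[H⁺] = 10^(−5.97) = 1.1 × 10^-6 M, and Q = [H⁺]^2 / ([Ag⁺]^2·P(H₂)) = 7.97 × 10^-11.
E = E° − (0.0592/2) log Q = 0.80 − (0.0592/2)(-10.098) = 1.099 V.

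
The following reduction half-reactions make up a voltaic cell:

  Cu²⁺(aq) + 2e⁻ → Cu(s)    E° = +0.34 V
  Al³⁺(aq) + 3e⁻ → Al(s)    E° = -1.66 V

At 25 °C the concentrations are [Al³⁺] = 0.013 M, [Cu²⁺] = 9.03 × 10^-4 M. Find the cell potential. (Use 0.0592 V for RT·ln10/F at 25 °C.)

1.95 V

The Cu²⁺/Cu couple has the higher reduction potential and acts as the cathode, so E°_cell = +0.34 − (-1.66) = 2.00 V.
Balancing electrons gives n = 6; the reaction quotient is Q = [Al³⁺]^2/[Cu²⁺]^3 = 2.3 × 10^5.
At 25 °C, E = E° − (0.0592/n) log Q = 2.00 − (0.0592/6)(5.361) = 2.000 − 0.053 = 1.947 V.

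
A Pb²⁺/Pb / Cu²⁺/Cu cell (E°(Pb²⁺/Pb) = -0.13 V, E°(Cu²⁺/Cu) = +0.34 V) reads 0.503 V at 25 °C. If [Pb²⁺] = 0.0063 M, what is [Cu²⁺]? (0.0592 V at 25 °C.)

From the Nernst equation, log Q = n(E° − E)/0.0592 = 2(0.47 − 0.503)/0.0592 = -1.115, so Q = 0.0768.
With Q = [Pb²⁺]/[Cu²⁺] and the known concentrations, [Cu²⁺] in the denominator gives [Cu²⁺] = 0.082 M.

0.082 M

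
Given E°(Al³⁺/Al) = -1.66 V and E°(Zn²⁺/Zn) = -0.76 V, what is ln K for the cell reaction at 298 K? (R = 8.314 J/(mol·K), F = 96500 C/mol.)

E°_cell = -0.76 − (-1.66) = 0.90 V, with n = 6 electrons transferred.
At equilibrium E = 0, so the Nernst equation gives ln K = nFE°/RT = (6)(96500)(0.90)/((8.314)(298)) = 210.33.

ln K = 210.3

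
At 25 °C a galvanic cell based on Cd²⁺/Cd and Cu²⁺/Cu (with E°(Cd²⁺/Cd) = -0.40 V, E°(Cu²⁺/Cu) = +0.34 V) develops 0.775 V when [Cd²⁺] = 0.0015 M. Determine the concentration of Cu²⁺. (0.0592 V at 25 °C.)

0.023 M

From the Nernst equation, log Q = n(E° − E)/0.0592 = 2(0.74 − 0.775)/0.0592 = -1.182, so Q = 0.0657.
With Q = [Cd²⁺]/[Cu²⁺] and the known concentrations, [Cu²⁺] in the denominator gives [Cu²⁺] = 0.023 M.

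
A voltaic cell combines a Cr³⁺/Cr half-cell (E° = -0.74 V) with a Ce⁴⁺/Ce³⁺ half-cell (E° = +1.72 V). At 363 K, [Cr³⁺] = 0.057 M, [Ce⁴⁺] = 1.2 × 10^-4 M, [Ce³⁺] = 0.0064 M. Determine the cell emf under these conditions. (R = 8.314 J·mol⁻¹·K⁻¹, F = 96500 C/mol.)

2.37 V

The Ce⁴⁺/Ce³⁺ couple has the higher reduction potential and acts as the cathode, so E°_cell = +1.72 − (-0.74) = 2.46 V.
Balancing electrons gives n = 3; the reaction quotient is Q = [Cr³⁺]·[Ce³⁺]^3/[Ce⁴⁺]^3 = 8650.
E = E° − (RT/nF) ln Q = 2.46 − (8.314×363)/(3×96500) × (9.065) = 2.460 − 0.095 = 2.365 V.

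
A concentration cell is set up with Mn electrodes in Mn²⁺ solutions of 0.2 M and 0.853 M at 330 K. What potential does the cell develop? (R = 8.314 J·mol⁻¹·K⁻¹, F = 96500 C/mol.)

0.021 V

Both half-cells are Mn²⁺/Mn, so E°_cell = 0. The concentrated side is the cathode; the cell reaction moves Mn²⁺ from high to low concentration with n = 2.
Q = [Mn²⁺]_dilute/[Mn²⁺]_conc = 0.2/0.853 = 0.234.
E = 0 − (RT/nF) ln Q = −((8.314×330)/(2×96500))(-1.450) = 0.0206 V.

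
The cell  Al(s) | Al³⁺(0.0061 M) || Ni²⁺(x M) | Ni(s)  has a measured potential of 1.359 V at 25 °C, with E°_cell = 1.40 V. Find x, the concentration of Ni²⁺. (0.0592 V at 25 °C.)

From the Nernst equation, log Q = n(E° − E)/0.0592 = 6(1.40 − 1.359)/0.0592 = 4.155, so Q = 1.43 × 10^4.
With Q = [Al³⁺]^2/[Ni²⁺]^3 and the known concentrations, [Ni²⁺]^3 in the denominator gives [Ni²⁺] = 0.0014 M.

0.0014 M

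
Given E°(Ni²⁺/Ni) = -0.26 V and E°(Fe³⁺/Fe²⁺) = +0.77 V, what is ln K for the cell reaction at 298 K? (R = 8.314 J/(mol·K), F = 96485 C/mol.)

ln K = 80.2

E°_cell = +0.77 − (-0.26) = 1.03 V, with n = 2 electrons transferred.
At equilibrium E = 0, so the Nernst equation gives ln K = nFE°/RT = (2)(96485)(1.03)/((8.314)(298)) = 80.22.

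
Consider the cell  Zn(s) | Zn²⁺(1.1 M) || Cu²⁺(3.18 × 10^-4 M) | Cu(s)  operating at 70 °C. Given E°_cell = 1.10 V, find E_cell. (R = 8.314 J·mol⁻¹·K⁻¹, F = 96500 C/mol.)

Balancing electrons gives n = 2; the reaction quotient is Q = [Zn²⁺]/[Cu²⁺] = 3460.
E = E° − (RT/nF) ln Q = 1.10 − (8.314×343)/(2×96500) × (8.149) = 1.100 − 0.120 = 0.980 V.

0.980 V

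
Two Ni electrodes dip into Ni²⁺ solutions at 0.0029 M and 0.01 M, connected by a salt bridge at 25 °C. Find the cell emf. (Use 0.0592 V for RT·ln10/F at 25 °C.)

Both half-cells are Ni²⁺/Ni, so E°_cell = 0. The concentrated side is the cathode; the cell reaction moves Ni²⁺ from high to low concentration with n = 2.
Q = [Ni²⁺]_dilute/[Ni²⁺]_conc = 0.0029/0.01 = 0.290.
E = 0 − (0.0592/2) log Q = −(0.0592/2)(-0.538) = 0.0159 V.

0.016 V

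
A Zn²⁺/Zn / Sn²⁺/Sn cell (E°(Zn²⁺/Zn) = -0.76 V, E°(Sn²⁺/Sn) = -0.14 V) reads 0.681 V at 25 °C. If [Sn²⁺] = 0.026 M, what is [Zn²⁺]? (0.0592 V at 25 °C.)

2.3 × 10^-4 M

From the Nernst equation, log Q = n(E° − E)/0.0592 = 2(0.62 − 0.681)/0.0592 = -2.061, so Q = 0.00869.
With Q = [Zn²⁺]/[Sn²⁺] and the known concentrations, [Zn²⁺] in the numerator gives [Zn²⁺] = 2.3 × 10^-4 M.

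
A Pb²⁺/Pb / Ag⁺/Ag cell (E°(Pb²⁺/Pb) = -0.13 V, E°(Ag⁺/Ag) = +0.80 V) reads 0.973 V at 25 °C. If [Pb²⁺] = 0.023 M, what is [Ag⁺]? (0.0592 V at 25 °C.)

From the Nernst equation, log Q = n(E° − E)/0.0592 = 2(0.93 − 0.973)/0.0592 = -1.453, so Q = 0.0353.
With Q = [Pb²⁺]/[Ag⁺]^2 and the known concentrations, [Ag⁺]^2 in the denominator gives [Ag⁺] = 0.81 M.

0.81 M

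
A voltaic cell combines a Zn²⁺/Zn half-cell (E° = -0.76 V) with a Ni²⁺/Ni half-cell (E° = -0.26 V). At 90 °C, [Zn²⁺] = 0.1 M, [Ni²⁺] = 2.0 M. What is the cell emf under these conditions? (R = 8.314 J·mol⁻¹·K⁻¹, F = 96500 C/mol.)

0.547 V

The Ni²⁺/Ni couple has the higher reduction potential and acts as the cathode, so E°_cell = -0.26 − (-0.76) = 0.50 V.
Balancing electrons gives n = 2; the reaction quotient is Q = [Zn²⁺]/[Ni²⁺] = 0.0500.
E = E° − (RT/nF) ln Q = 0.50 − (8.314×363)/(2×96500) × (-2.996) = 0.500 + 0.047 = 0.547 V.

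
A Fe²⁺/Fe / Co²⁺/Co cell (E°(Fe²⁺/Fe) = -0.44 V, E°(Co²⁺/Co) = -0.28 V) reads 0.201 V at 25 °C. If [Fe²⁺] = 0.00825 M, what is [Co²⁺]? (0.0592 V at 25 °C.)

0.2 M

From the Nernst equation, log Q = n(E° − E)/0.0592 = 2(0.16 − 0.201)/0.0592 = -1.385, so Q = 0.0412.
With Q = [Fe²⁺]/[Co²⁺] and the known concentrations, [Co²⁺] in the denominator gives [Co²⁺] = 0.2 M.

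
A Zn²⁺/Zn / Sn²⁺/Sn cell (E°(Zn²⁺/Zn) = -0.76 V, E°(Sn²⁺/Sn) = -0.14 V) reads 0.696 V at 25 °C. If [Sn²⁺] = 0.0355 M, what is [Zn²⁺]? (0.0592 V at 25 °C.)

From the Nernst equation, log Q = n(E° − E)/0.0592 = 2(0.62 − 0.696)/0.0592 = -2.568, so Q = 0.00271.
With Q = [Zn²⁺]/[Sn²⁺] and the known concentrations, [Zn²⁺] in the numerator gives [Zn²⁺] = 9.6 × 10^-5 M.

9.6 × 10^-5 M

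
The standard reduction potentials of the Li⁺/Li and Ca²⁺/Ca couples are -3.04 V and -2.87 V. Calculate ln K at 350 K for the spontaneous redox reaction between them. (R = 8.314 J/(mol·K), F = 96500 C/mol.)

ln K = 11.3

E°_cell = -2.87 − (-3.04) = 0.17 V, with n = 2 electrons transferred.
At equilibrium E = 0, so the Nernst equation gives ln K = nFE°/RT = (2)(96500)(0.17)/((8.314)(350)) = 11.28.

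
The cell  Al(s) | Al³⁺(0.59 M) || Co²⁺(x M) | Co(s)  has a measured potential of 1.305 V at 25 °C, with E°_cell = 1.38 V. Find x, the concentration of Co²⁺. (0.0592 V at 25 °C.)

0.0021 M

From the Nernst equation, log Q = n(E° − E)/0.0592 = 6(1.38 − 1.305)/0.0592 = 7.601, so Q = 3.99 × 10^7.
With Q = [Al³⁺]^2/[Co²⁺]^3 and the known concentrations, [Co²⁺]^3 in the denominator gives [Co²⁺] = 0.0021 M.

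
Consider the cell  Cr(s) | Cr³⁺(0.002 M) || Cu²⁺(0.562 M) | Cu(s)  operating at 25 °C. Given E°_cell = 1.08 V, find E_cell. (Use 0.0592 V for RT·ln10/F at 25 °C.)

Balancing electrons gives n = 6; the reaction quotient is Q = [Cr³⁺]^2/[Cu²⁺]^3 = 2.25 × 10^-5.
At 25 °C, E = E° − (0.0592/n) log Q = 1.08 − (0.0592/6)(-4.647) = 1.080 + 0.046 = 1.126 V.

1.13 V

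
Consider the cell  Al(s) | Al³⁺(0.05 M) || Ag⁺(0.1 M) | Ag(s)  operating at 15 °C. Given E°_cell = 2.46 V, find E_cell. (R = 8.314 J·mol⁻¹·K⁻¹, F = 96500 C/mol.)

2.43 V

Balancing electrons gives n = 3; the reaction quotient is Q = [Al³⁺]/[Ag⁺]^3 = 50.0.
E = E° − (RT/nF) ln Q = 2.46 − (8.314×288)/(3×96500) × (3.912) = 2.460 − 0.032 = 2.428 V.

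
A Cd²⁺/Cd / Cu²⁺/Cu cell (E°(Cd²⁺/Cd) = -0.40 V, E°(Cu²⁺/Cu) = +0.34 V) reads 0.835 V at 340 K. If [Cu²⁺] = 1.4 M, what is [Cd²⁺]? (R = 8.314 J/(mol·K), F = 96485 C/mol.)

From the Nernst equation, ln Q = nF(E° − E)/RT = 2×96485×(0.74 − 0.835)/(8.314×340) = -6.485, so Q = 0.00153.
With Q = [Cd²⁺]/[Cu²⁺] and the known concentrations, [Cd²⁺] in the numerator gives [Cd²⁺] = 0.0021 M.

0.0021 M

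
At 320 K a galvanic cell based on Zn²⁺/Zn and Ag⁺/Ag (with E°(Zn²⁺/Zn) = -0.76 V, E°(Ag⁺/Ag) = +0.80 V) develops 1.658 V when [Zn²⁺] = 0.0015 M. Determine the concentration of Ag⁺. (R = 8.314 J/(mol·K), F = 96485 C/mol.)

From the Nernst equation, ln Q = nF(E° − E)/RT = 2×96485×(1.56 − 1.658)/(8.314×320) = -7.108, so Q = 8.18 × 10^-4.
With Q = [Zn²⁺]/[Ag⁺]^2 and the known concentrations, [Ag⁺]^2 in the denominator gives [Ag⁺] = 1.4 M.

1.4 M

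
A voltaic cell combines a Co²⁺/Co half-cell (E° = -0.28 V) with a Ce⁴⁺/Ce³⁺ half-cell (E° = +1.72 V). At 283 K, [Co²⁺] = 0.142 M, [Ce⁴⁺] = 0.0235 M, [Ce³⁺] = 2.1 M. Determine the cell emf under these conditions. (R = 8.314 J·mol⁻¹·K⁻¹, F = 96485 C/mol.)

1.91 V

The Ce⁴⁺/Ce³⁺ couple has the higher reduction potential and acts as the cathode, so E°_cell = +1.72 − (-0.28) = 2.00 V.
Balancing electrons gives n = 2; the reaction quotient is Q = [Co²⁺]·[Ce³⁺]^2/[Ce⁴⁺]^2 = 1130.
E = E° − (RT/nF) ln Q = 2.00 − (8.314×283)/(2×96485) × (7.033) = 2.000 − 0.086 = 1.914 V.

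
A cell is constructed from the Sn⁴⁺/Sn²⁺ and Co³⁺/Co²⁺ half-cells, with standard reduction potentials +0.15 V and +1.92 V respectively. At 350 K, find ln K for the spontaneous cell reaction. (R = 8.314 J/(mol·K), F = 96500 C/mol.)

ln K = 117.4

E°_cell = +1.92 − (+0.15) = 1.77 V, with n = 2 electrons transferred.
At equilibrium E = 0, so the Nernst equation gives ln K = nFE°/RT = (2)(96500)(1.77)/((8.314)(350)) = 117.40.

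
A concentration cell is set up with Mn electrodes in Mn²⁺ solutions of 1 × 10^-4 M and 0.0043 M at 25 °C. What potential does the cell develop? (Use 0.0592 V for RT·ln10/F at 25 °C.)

Both half-cells are Mn²⁺/Mn, so E°_cell = 0. The concentrated side is the cathode; the cell reaction moves Mn²⁺ from high to low concentration with n = 2.
Q = [Mn²⁺]_dilute/[Mn²⁺]_conc = 1 × 10^-4/0.0043 = 0.0233.
E = 0 − (0.0592/2) log Q = −(0.0592/2)(-1.633) = 0.0483 V.

0.048 V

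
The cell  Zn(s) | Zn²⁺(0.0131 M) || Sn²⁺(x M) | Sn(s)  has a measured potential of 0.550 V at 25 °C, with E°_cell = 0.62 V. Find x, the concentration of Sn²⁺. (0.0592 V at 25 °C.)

5.7 × 10^-5 M

From the Nernst equation, log Q = n(E° − E)/0.0592 = 2(0.62 − 0.550)/0.0592 = 2.365, so Q = 232.
With Q = [Zn²⁺]/[Sn²⁺] and the known concentrations, [Sn²⁺] in the denominator gives [Sn²⁺] = 5.7 × 10^-5 M.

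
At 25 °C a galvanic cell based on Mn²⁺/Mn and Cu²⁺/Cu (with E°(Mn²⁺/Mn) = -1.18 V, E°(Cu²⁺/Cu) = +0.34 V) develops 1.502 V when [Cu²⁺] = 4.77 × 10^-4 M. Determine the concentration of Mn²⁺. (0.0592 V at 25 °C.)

From the Nernst equation, log Q = n(E° − E)/0.0592 = 2(1.52 − 1.502)/0.0592 = 0.608, so Q = 4.06.
With Q = [Mn²⁺]/[Cu²⁺] and the known concentrations, [Mn²⁺] in the numerator gives [Mn²⁺] = 0.0019 M.

0.0019 M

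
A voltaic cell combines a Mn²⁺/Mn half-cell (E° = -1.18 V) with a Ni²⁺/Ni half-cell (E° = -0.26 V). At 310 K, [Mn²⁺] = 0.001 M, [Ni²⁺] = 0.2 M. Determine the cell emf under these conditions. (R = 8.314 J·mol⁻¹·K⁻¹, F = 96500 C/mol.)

0.991 V

The Ni²⁺/Ni couple has the higher reduction potential and acts as the cathode, so E°_cell = -0.26 − (-1.18) = 0.92 V.
Balancing electrons gives n = 2; the reaction quotient is Q = [Mn²⁺]/[Ni²⁺] = 0.00500.
E = E° − (RT/nF) ln Q = 0.92 − (8.314×310)/(2×96500) × (-5.298) = 0.920 + 0.071 = 0.991 V.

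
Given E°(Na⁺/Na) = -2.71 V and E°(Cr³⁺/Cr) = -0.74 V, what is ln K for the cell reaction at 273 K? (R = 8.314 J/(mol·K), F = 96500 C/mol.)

E°_cell = -0.74 − (-2.71) = 1.97 V, with n = 3 electrons transferred.
At equilibrium E = 0, so the Nernst equation gives ln K = nFE°/RT = (3)(96500)(1.97)/((8.314)(273)) = 251.27.

ln K = 251.3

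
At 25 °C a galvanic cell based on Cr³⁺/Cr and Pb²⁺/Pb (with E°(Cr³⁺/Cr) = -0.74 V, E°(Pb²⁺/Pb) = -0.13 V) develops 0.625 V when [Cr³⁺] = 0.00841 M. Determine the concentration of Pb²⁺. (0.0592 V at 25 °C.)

From the Nernst equation, log Q = n(E° − E)/0.0592 = 6(0.61 − 0.625)/0.0592 = -1.520, so Q = 0.0302.
With Q = [Cr³⁺]^2/[Pb²⁺]^3 and the known concentrations, [Pb²⁺]^3 in the denominator gives [Pb²⁺] = 0.13 M.

0.13 M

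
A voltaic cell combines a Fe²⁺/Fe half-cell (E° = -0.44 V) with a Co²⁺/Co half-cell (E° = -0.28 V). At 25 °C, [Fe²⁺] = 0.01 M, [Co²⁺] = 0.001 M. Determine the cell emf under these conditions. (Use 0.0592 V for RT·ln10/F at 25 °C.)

The Co²⁺/Co couple has the higher reduction potential and acts as the cathode, so E°_cell = -0.28 − (-0.44) = 0.16 V.
Balancing electrons gives n = 2; the reaction quotient is Q = [Fe²⁺]/[Co²⁺] = 10.0.
At 25 °C, E = E° − (0.0592/n) log Q = 0.16 − (0.0592/2)(1.000) = 0.160 − 0.030 = 0.130 V.

0.130 V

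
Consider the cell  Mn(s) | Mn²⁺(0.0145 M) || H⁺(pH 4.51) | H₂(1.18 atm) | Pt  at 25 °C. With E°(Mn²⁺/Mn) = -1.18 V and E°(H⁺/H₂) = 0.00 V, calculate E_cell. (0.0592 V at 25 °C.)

The hydrogen couple is the cathode, so E°_cell = 1.18 V; n = 2.
[H⁺] = 10^(−4.51) = 3.1 × 10^-5 M, and Q = [Mn²⁺]·P(H₂) / [H⁺]^2 = 1.79 × 10^7.
E = E° − (0.0592/2) log Q = 1.18 − (0.0592/2)(7.253) = 0.965 V.

0.97 V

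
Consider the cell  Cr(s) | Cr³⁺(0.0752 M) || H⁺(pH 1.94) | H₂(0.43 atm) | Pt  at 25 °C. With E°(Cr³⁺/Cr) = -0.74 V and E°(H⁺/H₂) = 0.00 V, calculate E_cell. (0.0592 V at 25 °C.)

The hydrogen couple is the cathode, so E°_cell = 0.74 V; n = 6.
[H⁺] = 10^(−1.94) = 0.011 M, and Q = [Cr³⁺]^2·P(H₂)^3 / [H⁺]^6 = 1.96 × 10^8.
E = E° − (0.0592/6) log Q = 0.74 − (0.0592/6)(8.293) = 0.658 V.

0.66 V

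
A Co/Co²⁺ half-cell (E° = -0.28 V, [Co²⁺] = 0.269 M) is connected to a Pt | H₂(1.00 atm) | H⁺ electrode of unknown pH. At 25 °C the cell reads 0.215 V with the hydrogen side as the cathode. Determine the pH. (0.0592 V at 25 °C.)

pH = 1.38

E°_cell = 0.28 V and n = 2.
log Q = n(E° − E)/0.0592 = 2×(0.28 − 0.215)/0.0592 = 2.196.
With Q = [Co²⁺]·P(H₂) / [H⁺]^2, solving for [H⁺] gives log[H⁺] = -1.383, so pH = 1.38.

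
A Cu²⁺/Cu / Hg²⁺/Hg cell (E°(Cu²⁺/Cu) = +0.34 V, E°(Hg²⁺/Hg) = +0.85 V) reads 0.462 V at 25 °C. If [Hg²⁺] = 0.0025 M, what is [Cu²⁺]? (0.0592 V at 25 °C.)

From the Nernst equation, log Q = n(E° − E)/0.0592 = 2(0.51 − 0.462)/0.0592 = 1.622, so Q = 41.8.
With Q = [Cu²⁺]/[Hg²⁺] and the known concentrations, [Cu²⁺] in the numerator gives [Cu²⁺] = 0.1 M.

0.1 M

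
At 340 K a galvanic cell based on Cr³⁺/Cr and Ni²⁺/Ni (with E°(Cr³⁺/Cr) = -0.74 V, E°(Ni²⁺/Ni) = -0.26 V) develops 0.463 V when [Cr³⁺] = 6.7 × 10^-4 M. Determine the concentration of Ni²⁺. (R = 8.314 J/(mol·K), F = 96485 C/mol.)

From the Nernst equation, ln Q = nF(E° − E)/RT = 6×96485×(0.48 − 0.463)/(8.314×340) = 3.482, so Q = 32.5.
With Q = [Cr³⁺]^2/[Ni²⁺]^3 and the known concentrations, [Ni²⁺]^3 in the denominator gives [Ni²⁺] = 0.0024 M.

0.0024 M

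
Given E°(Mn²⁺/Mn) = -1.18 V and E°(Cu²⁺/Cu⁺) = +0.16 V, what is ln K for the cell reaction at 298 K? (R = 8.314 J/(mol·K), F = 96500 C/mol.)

E°_cell = +0.16 − (-1.18) = 1.34 V, with n = 2 electrons transferred.
At equilibrium E = 0, so the Nernst equation gives ln K = nFE°/RT = (2)(96500)(1.34)/((8.314)(298)) = 104.38.

ln K = 104.4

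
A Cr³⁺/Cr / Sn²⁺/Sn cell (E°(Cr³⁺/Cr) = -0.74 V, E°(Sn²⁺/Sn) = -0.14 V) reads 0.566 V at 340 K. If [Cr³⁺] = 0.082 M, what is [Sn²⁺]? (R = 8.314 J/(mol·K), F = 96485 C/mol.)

From the Nernst equation, ln Q = nF(E° − E)/RT = 6×96485×(0.60 − 0.566)/(8.314×340) = 6.963, so Q = 1060.
With Q = [Cr³⁺]^2/[Sn²⁺]^3 and the known concentrations, [Sn²⁺]^3 in the denominator gives [Sn²⁺] = 0.019 M.

0.019 M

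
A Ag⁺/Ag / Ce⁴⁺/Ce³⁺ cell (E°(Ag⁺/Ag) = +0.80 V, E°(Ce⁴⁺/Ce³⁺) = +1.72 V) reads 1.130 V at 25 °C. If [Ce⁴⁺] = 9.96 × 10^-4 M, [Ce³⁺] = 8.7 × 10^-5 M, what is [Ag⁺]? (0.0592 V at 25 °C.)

From the Nernst equation, log Q = n(E° − E)/0.0592 = 1(0.92 − 1.130)/0.0592 = -3.547, so Q = 2.84 × 10^-4.
With Q = [Ag⁺]·[Ce³⁺]/[Ce⁴⁺] and the known concentrations, [Ag⁺] in the numerator gives [Ag⁺] = 0.0032 M.

0.0032 M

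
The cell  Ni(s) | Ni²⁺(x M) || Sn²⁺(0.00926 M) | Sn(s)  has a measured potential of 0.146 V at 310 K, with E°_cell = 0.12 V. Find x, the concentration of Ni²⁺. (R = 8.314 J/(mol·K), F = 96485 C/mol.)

0.0013 M

From the Nernst equation, ln Q = nF(E° − E)/RT = 2×96485×(0.12 − 0.146)/(8.314×310) = -1.947, so Q = 0.143.
With Q = [Ni²⁺]/[Sn²⁺] and the known concentrations, [Ni²⁺] in the numerator gives [Ni²⁺] = 0.0013 M.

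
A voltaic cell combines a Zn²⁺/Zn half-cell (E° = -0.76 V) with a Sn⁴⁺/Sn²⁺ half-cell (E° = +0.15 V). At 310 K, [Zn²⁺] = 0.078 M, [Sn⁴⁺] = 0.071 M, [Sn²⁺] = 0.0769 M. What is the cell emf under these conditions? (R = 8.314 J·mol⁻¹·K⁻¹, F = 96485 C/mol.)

0.943 V

The Sn⁴⁺/Sn²⁺ couple has the higher reduction potential and acts as the cathode, so E°_cell = +0.15 − (-0.76) = 0.91 V.
Balancing electrons gives n = 2; the reaction quotient is Q = [Zn²⁺]·[Sn²⁺]/[Sn⁴⁺] = 0.0845.
E = E° − (RT/nF) ln Q = 0.91 − (8.314×310)/(2×96485) × (-2.471) = 0.910 + 0.033 = 0.943 V.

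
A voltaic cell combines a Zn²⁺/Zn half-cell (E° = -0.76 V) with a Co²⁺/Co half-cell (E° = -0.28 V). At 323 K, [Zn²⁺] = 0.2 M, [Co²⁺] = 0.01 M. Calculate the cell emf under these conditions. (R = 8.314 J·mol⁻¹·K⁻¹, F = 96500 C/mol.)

0.438 V

The Co²⁺/Co couple has the higher reduction potential and acts as the cathode, so E°_cell = -0.28 − (-0.76) = 0.48 V.
Balancing electrons gives n = 2; the reaction quotient is Q = [Zn²⁺]/[Co²⁺] = 20.0.
E = E° − (RT/nF) ln Q = 0.48 − (8.314×323)/(2×96500) × (2.996) = 0.480 − 0.042 = 0.438 V.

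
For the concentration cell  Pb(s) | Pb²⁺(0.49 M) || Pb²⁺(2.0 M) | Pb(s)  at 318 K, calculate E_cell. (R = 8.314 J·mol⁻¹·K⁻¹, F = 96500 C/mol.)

Both half-cells are Pb²⁺/Pb, so E°_cell = 0. The concentrated side is the cathode; the cell reaction moves Pb²⁺ from high to low concentration with n = 2.
Q = [Pb²⁺]_dilute/[Pb²⁺]_conc = 0.49/2.0 = 0.245.
E = 0 − (RT/nF) ln Q = −((8.314×318)/(2×96500))(-1.406) = 0.0193 V.

0.019 V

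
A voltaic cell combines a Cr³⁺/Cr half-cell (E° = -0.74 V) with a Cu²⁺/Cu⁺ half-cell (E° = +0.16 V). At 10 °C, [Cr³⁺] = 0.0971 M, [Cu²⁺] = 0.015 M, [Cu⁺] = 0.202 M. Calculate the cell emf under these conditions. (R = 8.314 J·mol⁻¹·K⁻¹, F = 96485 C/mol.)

0.856 V

The Cu²⁺/Cu⁺ couple has the higher reduction potential and acts as the cathode, so E°_cell = +0.16 − (-0.74) = 0.90 V.
Balancing electrons gives n = 3; the reaction quotient is Q = [Cr³⁺]·[Cu⁺]^3/[Cu²⁺]^3 = 237.
E = E° − (RT/nF) ln Q = 0.90 − (8.314×283)/(3×96485) × (5.469) = 0.900 − 0.044 = 0.856 V.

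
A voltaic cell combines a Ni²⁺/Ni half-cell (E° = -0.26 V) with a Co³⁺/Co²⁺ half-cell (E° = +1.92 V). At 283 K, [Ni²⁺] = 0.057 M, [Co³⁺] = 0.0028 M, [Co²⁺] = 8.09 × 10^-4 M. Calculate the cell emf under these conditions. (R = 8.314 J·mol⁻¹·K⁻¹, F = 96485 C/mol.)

2.25 V

The Co³⁺/Co²⁺ couple has the higher reduction potential and acts as the cathode, so E°_cell = +1.92 − (-0.26) = 2.18 V.
Balancing electrons gives n = 2; the reaction quotient is Q = [Ni²⁺]·[Co²⁺]^2/[Co³⁺]^2 = 0.00476.
E = E° − (RT/nF) ln Q = 2.18 − (8.314×283)/(2×96485) × (-5.348) = 2.180 + 0.065 = 2.245 V.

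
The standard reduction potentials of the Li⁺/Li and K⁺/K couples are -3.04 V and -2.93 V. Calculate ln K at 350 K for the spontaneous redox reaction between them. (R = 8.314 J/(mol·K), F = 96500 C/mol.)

ln K = 3.6

E°_cell = -2.93 − (-3.04) = 0.11 V, with n = 1 electron transferred.
At equilibrium E = 0, so the Nernst equation gives ln K = nFE°/RT = (1)(96500)(0.11)/((8.314)(350)) = 3.65.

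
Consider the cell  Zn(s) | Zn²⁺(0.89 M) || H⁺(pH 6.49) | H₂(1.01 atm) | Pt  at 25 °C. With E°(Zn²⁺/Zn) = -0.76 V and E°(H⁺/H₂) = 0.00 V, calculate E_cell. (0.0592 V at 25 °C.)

The hydrogen couple is the cathode, so E°_cell = 0.76 V; n = 2.
[H⁺] = 10^(−6.49) = 3.2 × 10^-7 M, and Q = [Zn²⁺]·P(H₂) / [H⁺]^2 = 8.58 × 10^12.
E = E° − (0.0592/2) log Q = 0.76 − (0.0592/2)(12.934) = 0.377 V.

0.38 V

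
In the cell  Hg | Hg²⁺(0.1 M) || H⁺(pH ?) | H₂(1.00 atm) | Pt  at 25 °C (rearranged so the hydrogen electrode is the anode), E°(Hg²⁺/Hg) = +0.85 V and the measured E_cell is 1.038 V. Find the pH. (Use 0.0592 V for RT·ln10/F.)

pH = 3.68

E°_cell = 0.85 V and n = 2.
log Q = n(E° − E)/0.0592 = 2×(0.85 − 1.038)/0.0592 = -6.351.
With Q = [H⁺]^2 / ([Hg²⁺]·P(H₂)), solving for [H⁺] gives log[H⁺] = -3.676, so pH = 3.68.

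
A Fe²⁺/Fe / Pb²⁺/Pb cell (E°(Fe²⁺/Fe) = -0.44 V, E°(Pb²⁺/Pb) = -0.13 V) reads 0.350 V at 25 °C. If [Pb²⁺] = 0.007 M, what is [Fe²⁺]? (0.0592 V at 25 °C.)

From the Nernst equation, log Q = n(E° − E)/0.0592 = 2(0.31 − 0.350)/0.0592 = -1.351, so Q = 0.0445.
With Q = [Fe²⁺]/[Pb²⁺] and the known concentrations, [Fe²⁺] in the numerator gives [Fe²⁺] = 3.1 × 10^-4 M.

3.1 × 10^-4 M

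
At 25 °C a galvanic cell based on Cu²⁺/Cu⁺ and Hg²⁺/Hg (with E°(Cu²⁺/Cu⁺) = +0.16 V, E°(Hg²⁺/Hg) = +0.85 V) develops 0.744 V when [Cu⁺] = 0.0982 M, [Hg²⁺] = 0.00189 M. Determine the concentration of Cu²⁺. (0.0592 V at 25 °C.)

From the Nernst equation, log Q = n(E° − E)/0.0592 = 2(0.69 − 0.744)/0.0592 = -1.824, so Q = 0.0150.
With Q = [Cu²⁺]^2/([Cu⁺]^2·[Hg²⁺]) and the known concentrations, [Cu²⁺]^2 in the numerator gives [Cu²⁺] = 5.2 × 10^-4 M.

5.2 × 10^-4 M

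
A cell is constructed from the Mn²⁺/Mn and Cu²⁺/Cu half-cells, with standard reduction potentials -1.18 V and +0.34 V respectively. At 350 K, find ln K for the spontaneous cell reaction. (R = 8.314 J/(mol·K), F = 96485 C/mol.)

E°_cell = +0.34 − (-1.18) = 1.52 V, with n = 2 electrons transferred.
At equilibrium E = 0, so the Nernst equation gives ln K = nFE°/RT = (2)(96485)(1.52)/((8.314)(350)) = 100.80.

ln K = 100.8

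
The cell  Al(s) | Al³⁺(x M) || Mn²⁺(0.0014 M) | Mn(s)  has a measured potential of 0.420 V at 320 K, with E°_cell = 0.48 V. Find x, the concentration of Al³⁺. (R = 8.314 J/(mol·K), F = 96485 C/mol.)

0.036 M

From the Nernst equation, ln Q = nF(E° − E)/RT = 6×96485×(0.48 − 0.420)/(8.314×320) = 13.056, so Q = 4.68 × 10^5.
With Q = [Al³⁺]^2/[Mn²⁺]^3 and the known concentrations, [Al³⁺]^2 in the numerator gives [Al³⁺] = 0.036 M.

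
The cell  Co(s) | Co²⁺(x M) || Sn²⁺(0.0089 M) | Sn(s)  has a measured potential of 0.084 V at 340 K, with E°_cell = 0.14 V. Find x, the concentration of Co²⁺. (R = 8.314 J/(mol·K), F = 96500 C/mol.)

From the Nernst equation, ln Q = nF(E° − E)/RT = 2×96500×(0.14 − 0.084)/(8.314×340) = 3.823, so Q = 45.8.
With Q = [Co²⁺]/[Sn²⁺] and the known concentrations, [Co²⁺] in the numerator gives [Co²⁺] = 0.41 M.

0.41 M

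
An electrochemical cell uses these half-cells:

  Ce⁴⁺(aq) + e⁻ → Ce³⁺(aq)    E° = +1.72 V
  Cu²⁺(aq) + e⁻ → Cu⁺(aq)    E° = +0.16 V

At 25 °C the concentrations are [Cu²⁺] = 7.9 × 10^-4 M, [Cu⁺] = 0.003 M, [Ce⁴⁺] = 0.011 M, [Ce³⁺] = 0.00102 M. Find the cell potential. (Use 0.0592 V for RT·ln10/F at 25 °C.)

The Ce⁴⁺/Ce³⁺ couple has the higher reduction potential and acts as the cathode, so E°_cell = +1.72 − (+0.16) = 1.56 V.
Balancing electrons gives n = 1; the reaction quotient is Q = [Cu²⁺]·[Ce³⁺]/([Cu⁺]·[Ce⁴⁺]) = 0.0244.
At 25 °C, E = E° − (0.0592/n) log Q = 1.56 − (0.0592/1)(-1.612) = 1.560 + 0.095 = 1.655 V.

1.66 V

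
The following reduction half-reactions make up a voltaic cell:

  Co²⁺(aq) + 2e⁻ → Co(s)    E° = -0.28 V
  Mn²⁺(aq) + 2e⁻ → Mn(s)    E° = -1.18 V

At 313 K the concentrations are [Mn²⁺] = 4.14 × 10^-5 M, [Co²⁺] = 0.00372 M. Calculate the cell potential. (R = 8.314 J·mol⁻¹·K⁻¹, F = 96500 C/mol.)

0.961 V

The Co²⁺/Co couple has the higher reduction potential and acts as the cathode, so E°_cell = -0.28 − (-1.18) = 0.90 V.
Balancing electrons gives n = 2; the reaction quotient is Q = [Mn²⁺]/[Co²⁺] = 0.0111.
E = E° − (RT/nF) ln Q = 0.90 − (8.314×313)/(2×96500) × (-4.498) = 0.900 + 0.061 = 0.961 V.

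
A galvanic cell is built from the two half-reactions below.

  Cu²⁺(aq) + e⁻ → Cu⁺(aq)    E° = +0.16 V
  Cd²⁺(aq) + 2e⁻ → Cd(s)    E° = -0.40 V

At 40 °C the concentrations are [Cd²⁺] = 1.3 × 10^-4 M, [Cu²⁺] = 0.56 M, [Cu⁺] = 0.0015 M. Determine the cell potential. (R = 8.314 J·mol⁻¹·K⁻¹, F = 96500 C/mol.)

The Cu²⁺/Cu⁺ couple has the higher reduction potential and acts as the cathode, so E°_cell = +0.16 − (-0.40) = 0.56 V.
Balancing electrons gives n = 2; the reaction quotient is Q = [Cd²⁺]·[Cu⁺]^2/[Cu²⁺]^2 = 9.33 × 10^-10.
E = E° − (RT/nF) ln Q = 0.56 − (8.314×313)/(2×96500) × (-20.793) = 0.560 + 0.280 = 0.840 V.

0.840 V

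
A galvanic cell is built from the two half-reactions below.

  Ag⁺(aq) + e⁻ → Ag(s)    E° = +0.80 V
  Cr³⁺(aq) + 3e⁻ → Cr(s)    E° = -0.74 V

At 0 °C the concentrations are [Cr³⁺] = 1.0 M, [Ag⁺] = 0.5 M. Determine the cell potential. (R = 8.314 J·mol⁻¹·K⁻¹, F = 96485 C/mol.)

1.52 V

The Ag⁺/Ag couple has the higher reduction potential and acts as the cathode, so E°_cell = +0.80 − (-0.74) = 1.54 V.
Balancing electrons gives n = 3; the reaction quotient is Q = [Cr³⁺]/[Ag⁺]^3 = 8.00.
E = E° − (RT/nF) ln Q = 1.54 − (8.314×273)/(3×96485) × (2.079) = 1.540 − 0.016 = 1.524 V.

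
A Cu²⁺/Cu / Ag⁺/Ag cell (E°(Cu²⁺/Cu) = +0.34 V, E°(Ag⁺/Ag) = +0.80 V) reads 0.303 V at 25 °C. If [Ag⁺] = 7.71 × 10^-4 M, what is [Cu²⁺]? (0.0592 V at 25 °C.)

From the Nernst equation, log Q = n(E° − E)/0.0592 = 2(0.46 − 0.303)/0.0592 = 5.304, so Q = 2.01 × 10^5.
With Q = [Cu²⁺]/[Ag⁺]^2 and the known concentrations, [Cu²⁺] in the numerator gives [Cu²⁺] = 0.12 M.

0.12 M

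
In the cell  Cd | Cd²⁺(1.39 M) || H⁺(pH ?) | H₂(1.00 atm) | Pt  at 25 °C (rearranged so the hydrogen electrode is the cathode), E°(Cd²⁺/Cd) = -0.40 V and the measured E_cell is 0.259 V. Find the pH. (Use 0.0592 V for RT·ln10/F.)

pH = 2.31

E°_cell = 0.40 V and n = 2.
log Q = n(E° − E)/0.0592 = 2×(0.40 − 0.259)/0.0592 = 4.764.
With Q = [Cd²⁺]·P(H₂) / [H⁺]^2, solving for [H⁺] gives log[H⁺] = -2.310, so pH = 2.31.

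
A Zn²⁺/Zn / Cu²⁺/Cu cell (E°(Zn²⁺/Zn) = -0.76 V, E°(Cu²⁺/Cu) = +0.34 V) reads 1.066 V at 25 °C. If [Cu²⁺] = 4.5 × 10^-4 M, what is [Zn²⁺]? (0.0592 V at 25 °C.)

From the Nernst equation, log Q = n(E° − E)/0.0592 = 2(1.10 − 1.066)/0.0592 = 1.149, so Q = 14.1.
With Q = [Zn²⁺]/[Cu²⁺] and the known concentrations, [Zn²⁺] in the numerator gives [Zn²⁺] = 0.0063 M.

0.0063 M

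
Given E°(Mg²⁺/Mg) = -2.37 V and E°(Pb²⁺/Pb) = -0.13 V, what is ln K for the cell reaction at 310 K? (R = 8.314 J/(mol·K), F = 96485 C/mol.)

ln K = 167.7

E°_cell = -0.13 − (-2.37) = 2.24 V, with n = 2 electrons transferred.
At equilibrium E = 0, so the Nernst equation gives ln K = nFE°/RT = (2)(96485)(2.24)/((8.314)(310)) = 167.71.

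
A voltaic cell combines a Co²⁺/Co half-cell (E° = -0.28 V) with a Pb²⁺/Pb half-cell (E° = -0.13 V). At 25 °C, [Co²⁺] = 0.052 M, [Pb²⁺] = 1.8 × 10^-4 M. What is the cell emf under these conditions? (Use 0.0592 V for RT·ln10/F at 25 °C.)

0.077 V

The Pb²⁺/Pb couple has the higher reduction potential and acts as the cathode, so E°_cell = -0.13 − (-0.28) = 0.15 V.
Balancing electrons gives n = 2; the reaction quotient is Q = [Co²⁺]/[Pb²⁺] = 289.
At 25 °C, E = E° − (0.0592/n) log Q = 0.15 − (0.0592/2)(2.461) = 0.150 − 0.073 = 0.077 V.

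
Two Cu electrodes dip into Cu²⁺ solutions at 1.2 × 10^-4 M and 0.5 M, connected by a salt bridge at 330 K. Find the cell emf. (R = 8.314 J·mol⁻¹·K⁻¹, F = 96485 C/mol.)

Both half-cells are Cu²⁺/Cu, so E°_cell = 0. The concentrated side is the cathode; the cell reaction moves Cu²⁺ from high to low concentration with n = 2.
Q = [Cu²⁺]_dilute/[Cu²⁺]_conc = 1.2 × 10^-4/0.5 = 2.4 × 10^-4.
E = 0 − (RT/nF) ln Q = −((8.314×330)/(2×96485))(-8.335) = 0.1185 V.

0.12 V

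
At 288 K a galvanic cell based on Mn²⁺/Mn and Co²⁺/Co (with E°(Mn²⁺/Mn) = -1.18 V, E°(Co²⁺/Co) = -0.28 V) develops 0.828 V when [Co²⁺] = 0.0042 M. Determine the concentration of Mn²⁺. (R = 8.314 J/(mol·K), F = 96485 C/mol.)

From the Nernst equation, ln Q = nF(E° − E)/RT = 2×96485×(0.90 − 0.828)/(8.314×288) = 5.803, so Q = 331.
With Q = [Mn²⁺]/[Co²⁺] and the known concentrations, [Mn²⁺] in the numerator gives [Mn²⁺] = 1.4 M.

1.4 M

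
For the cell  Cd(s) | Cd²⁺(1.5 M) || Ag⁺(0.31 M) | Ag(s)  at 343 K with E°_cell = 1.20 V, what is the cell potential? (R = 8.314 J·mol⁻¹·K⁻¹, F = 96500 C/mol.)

1.16 V

Balancing electrons gives n = 2; the reaction quotient is Q = [Cd²⁺]/[Ag⁺]^2 = 15.6.
E = E° − (RT/nF) ln Q = 1.20 − (8.314×343)/(2×96500) × (2.748) = 1.200 − 0.041 = 1.159 V.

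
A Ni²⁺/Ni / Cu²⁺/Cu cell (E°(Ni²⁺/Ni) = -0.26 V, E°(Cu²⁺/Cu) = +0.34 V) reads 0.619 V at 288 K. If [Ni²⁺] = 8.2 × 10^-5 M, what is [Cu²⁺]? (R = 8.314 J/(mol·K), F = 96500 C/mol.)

From the Nernst equation, ln Q = nF(E° − E)/RT = 2×96500×(0.60 − 0.619)/(8.314×288) = -1.531, so Q = 0.216.
With Q = [Ni²⁺]/[Cu²⁺] and the known concentrations, [Cu²⁺] in the denominator gives [Cu²⁺] = 3.8 × 10^-4 M.

3.8 × 10^-4 M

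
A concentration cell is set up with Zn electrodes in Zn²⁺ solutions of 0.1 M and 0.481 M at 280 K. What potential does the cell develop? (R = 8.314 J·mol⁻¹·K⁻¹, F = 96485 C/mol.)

Both half-cells are Zn²⁺/Zn, so E°_cell = 0. The concentrated side is the cathode; the cell reaction moves Zn²⁺ from high to low concentration with n = 2.
Q = [Zn²⁺]_dilute/[Zn²⁺]_conc = 0.1/0.481 = 0.208.
E = 0 − (RT/nF) ln Q = −((8.314×280)/(2×96485))(-1.571) = 0.0190 V.

0.019 V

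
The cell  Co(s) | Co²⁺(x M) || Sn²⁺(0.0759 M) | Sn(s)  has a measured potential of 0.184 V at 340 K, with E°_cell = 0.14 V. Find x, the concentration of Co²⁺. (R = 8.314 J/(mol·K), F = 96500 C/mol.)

0.0038 M

From the Nernst equation, ln Q = nF(E° − E)/RT = 2×96500×(0.14 − 0.184)/(8.314×340) = -3.004, so Q = 0.0496.
With Q = [Co²⁺]/[Sn²⁺] and the known concentrations, [Co²⁺] in the numerator gives [Co²⁺] = 0.0038 M.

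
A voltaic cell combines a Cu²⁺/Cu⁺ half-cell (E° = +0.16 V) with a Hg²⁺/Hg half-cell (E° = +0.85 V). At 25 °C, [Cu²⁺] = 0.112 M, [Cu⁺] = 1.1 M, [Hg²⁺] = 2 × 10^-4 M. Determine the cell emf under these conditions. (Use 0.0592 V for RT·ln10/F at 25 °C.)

0.639 V

The Hg²⁺/Hg couple has the higher reduction potential and acts as the cathode, so E°_cell = +0.85 − (+0.16) = 0.69 V.
Balancing electrons gives n = 2; the reaction quotient is Q = [Cu²⁺]^2/([Cu⁺]^2·[Hg²⁺]) = 51.8.
At 25 °C, E = E° − (0.0592/n) log Q = 0.69 − (0.0592/2)(1.715) = 0.690 − 0.051 = 0.639 V.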